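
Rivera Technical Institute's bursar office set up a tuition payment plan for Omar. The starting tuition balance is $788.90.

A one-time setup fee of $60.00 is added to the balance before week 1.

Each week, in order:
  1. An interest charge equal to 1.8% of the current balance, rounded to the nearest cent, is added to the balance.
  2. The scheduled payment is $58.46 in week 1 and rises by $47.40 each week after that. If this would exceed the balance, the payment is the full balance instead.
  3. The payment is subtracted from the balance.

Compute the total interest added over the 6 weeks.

$62.44

Week 1: opening $848.90; interest $15.28 → $864.18; payment $58.46; balance $805.72
Week 2: opening $805.72; interest $14.50 → $820.22; payment $105.86; balance $714.36
Week 3: opening $714.36; interest $12.86 → $727.22; payment $153.26; balance $573.96
Week 4: opening $573.96; interest $10.33 → $584.29; payment $200.66; balance $383.63
Week 5: opening $383.63; interest $6.91 → $390.54; payment $248.06; balance $142.48
Week 6: opening $142.48; interest $2.56 → $145.04; payment $145.04; balance $0.00
Total interest: $15.28 + $14.50 + $12.86 + $10.33 + $6.91 + $2.56 = $62.44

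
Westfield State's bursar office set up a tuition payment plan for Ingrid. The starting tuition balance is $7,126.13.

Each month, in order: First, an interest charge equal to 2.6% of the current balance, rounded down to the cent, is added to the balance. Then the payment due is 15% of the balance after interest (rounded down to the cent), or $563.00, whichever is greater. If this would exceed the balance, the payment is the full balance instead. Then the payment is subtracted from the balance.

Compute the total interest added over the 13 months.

$1,105.31

Month 1: opening $7,126.13; interest $185.27 → $7,311.40; payment $1,096.71; balance $6,214.69
Month 2: opening $6,214.69; interest $161.58 → $6,376.27; payment $956.44; balance $5,419.83
Month 3: opening $5,419.83; interest $140.91 → $5,560.74; payment $834.11; balance $4,726.63
Month 4: opening $4,726.63; interest $122.89 → $4,849.52; payment $727.42; balance $4,122.10
Month 5: opening $4,122.10; interest $107.17 → $4,229.27; payment $634.39; balance $3,594.88
Month 6: opening $3,594.88; interest $93.46 → $3,688.34; payment $563.00; balance $3,125.34
Month 7: opening $3,125.34; interest $81.25 → $3,206.59; payment $563.00; balance $2,643.59
Month 8: opening $2,643.59; interest $68.73 → $2,712.32; payment $563.00; balance $2,149.32
Month 9: opening $2,149.32; interest $55.88 → $2,205.20; payment $563.00; balance $1,642.20
Month 10: opening $1,642.20; interest $42.69 → $1,684.89; payment $563.00; balance $1,121.89
Month 11: opening $1,121.89; interest $29.16 → $1,151.05; payment $563.00; balance $588.05
Month 12: opening $588.05; interest $15.28 → $603.33; payment $563.00; balance $40.33
Month 13: opening $40.33; interest $1.04 → $41.37; payment $41.37; balance $0.00
Total interest: $185.27 + $161.58 + $140.91 + $122.89 + $107.17 + $93.46 + $81.25 + $68.73 + $55.88 + $42.69 + $29.16 + $15.28 + $1.04 = $1,105.31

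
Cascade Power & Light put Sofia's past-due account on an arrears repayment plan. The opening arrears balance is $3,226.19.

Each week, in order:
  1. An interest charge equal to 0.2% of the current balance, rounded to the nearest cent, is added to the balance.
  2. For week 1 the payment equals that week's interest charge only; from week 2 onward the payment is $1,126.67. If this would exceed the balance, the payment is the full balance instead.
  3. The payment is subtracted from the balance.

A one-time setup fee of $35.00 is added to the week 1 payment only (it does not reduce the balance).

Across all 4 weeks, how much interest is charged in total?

# | Opening | Interest | Payment | Fee | End bal
1 | $3,226.19 | $6.45 | $6.45 | $35.00 | $3,226.19
2 | $3,226.19 | $6.45 | $1,126.67 | — | $2,105.97
3 | $2,105.97 | $4.21 | $1,126.67 | — | $983.51
4 | $983.51 | $1.97 | $985.48 | — | $0.00
Total interest: $6.45 + $6.45 + $4.21 + $1.97 = $19.08

$19.08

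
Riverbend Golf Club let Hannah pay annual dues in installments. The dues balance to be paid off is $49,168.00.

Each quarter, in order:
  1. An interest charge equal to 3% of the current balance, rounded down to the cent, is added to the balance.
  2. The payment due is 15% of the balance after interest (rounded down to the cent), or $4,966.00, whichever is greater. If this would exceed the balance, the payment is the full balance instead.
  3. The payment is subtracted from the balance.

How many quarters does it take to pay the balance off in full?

11

Quarter 1: opening $49,168.00; interest $1,475.04 → $50,643.04; payment $7,596.45; balance $43,046.59
Quarter 2: opening $43,046.59; interest $1,291.39 → $44,337.98; payment $6,650.69; balance $37,687.29
Quarter 3: opening $37,687.29; interest $1,130.61 → $38,817.90; payment $5,822.68; balance $32,995.22
Quarter 4: opening $32,995.22; interest $989.85 → $33,985.07; payment $5,097.76; balance $28,887.31
Quarter 5: opening $28,887.31; interest $866.61 → $29,753.92; payment $4,966.00; balance $24,787.92
Quarter 6: opening $24,787.92; interest $743.63 → $25,531.55; payment $4,966.00; balance $20,565.55
Quarter 7: opening $20,565.55; interest $616.96 → $21,182.51; payment $4,966.00; balance $16,216.51
Quarter 8: opening $16,216.51; interest $486.49 → $16,703.00; payment $4,966.00; balance $11,737.00
Quarter 9: opening $11,737.00; interest $352.11 → $12,089.11; payment $4,966.00; balance $7,123.11
Quarter 10: opening $7,123.11; interest $213.69 → $7,336.80; payment $4,966.00; balance $2,370.80
Quarter 11: opening $2,370.80; interest $71.12 → $2,441.92; payment $2,441.92; balance $0.00
Balance reaches $0.00 in quarter 11.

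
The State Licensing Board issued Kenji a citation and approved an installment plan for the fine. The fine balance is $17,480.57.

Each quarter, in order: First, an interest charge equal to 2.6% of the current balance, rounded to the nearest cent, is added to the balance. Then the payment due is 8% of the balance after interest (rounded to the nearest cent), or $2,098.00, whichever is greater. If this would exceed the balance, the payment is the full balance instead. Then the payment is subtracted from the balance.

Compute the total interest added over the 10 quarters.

# | Opening | Interest | Payment | End bal
1 | $17,480.57 | $454.49 | $2,098.00 | $15,837.06
2 | $15,837.06 | $411.76 | $2,098.00 | $14,150.82
3 | $14,150.82 | $367.92 | $2,098.00 | $12,420.74
4 | $12,420.74 | $322.94 | $2,098.00 | $10,645.68
5 | $10,645.68 | $276.79 | $2,098.00 | $8,824.47
6 | $8,824.47 | $229.44 | $2,098.00 | $6,955.91
7 | $6,955.91 | $180.85 | $2,098.00 | $5,038.76
8 | $5,038.76 | $131.01 | $2,098.00 | $3,071.77
9 | $3,071.77 | $79.87 | $2,098.00 | $1,053.64
10 | $1,053.64 | $27.39 | $1,081.03 | $0.00
Total interest: $454.49 + $411.76 + $367.92 + $322.94 + $276.79 + $229.44 + $180.85 + $131.01 + $79.87 + $27.39 = $2,482.46

$2,482.46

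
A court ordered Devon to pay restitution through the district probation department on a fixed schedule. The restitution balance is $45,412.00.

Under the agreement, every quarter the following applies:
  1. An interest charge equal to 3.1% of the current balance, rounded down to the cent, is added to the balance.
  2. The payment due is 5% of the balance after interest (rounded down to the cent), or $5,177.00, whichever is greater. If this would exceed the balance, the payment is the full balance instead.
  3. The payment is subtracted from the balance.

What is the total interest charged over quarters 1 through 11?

$8,422.52

Quarter 1: $45,412.00 +$1,407.77 interest = $46,819.77; pay $5,177.00 → $41,642.77
Quarter 2: $41,642.77 +$1,290.92 interest = $42,933.69; pay $5,177.00 → $37,756.69
Quarter 3: $37,756.69 +$1,170.45 interest = $38,927.14; pay $5,177.00 → $33,750.14
Quarter 4: $33,750.14 +$1,046.25 interest = $34,796.39; pay $5,177.00 → $29,619.39
Quarter 5: $29,619.39 +$918.20 interest = $30,537.59; pay $5,177.00 → $25,360.59
Quarter 6: $25,360.59 +$786.17 interest = $26,146.76; pay $5,177.00 → $20,969.76
Quarter 7: $20,969.76 +$650.06 interest = $21,619.82; pay $5,177.00 → $16,442.82
Quarter 8: $16,442.82 +$509.72 interest = $16,952.54; pay $5,177.00 → $11,775.54
Quarter 9: $11,775.54 +$365.04 interest = $12,140.58; pay $5,177.00 → $6,963.58
Quarter 10: $6,963.58 +$215.87 interest = $7,179.45; pay $5,177.00 → $2,002.45
Quarter 11: $2,002.45 +$62.07 interest = $2,064.52; pay $2,064.52 → $0.00
Total interest: $1,407.77 + $1,290.92 + $1,170.45 + $1,046.25 + $918.20 + $786.17 + $650.06 + $509.72 + $365.04 + $215.87 + $62.07 = $8,422.52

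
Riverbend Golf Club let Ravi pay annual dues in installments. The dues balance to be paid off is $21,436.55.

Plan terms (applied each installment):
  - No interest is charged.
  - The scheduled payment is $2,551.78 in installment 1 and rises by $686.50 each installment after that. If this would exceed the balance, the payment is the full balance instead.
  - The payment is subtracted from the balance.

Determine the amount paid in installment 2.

$3,238.28

# | Opening | Payment | End bal
1 | $21,436.55 | $2,551.78 | $18,884.77
2 | $18,884.77 | $3,238.28 | $15,646.49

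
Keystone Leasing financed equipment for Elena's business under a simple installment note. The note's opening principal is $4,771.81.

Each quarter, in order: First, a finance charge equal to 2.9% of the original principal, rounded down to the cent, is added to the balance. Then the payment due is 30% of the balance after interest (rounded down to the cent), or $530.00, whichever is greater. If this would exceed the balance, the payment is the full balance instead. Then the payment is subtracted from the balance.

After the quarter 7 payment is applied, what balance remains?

$216.23

Quarter 1: $4,771.81 +$138.38 interest = $4,910.19; pay $1,473.05 → $3,437.14
Quarter 2: $3,437.14 +$138.38 interest = $3,575.52; pay $1,072.65 → $2,502.87
Quarter 3: $2,502.87 +$138.38 interest = $2,641.25; pay $792.37 → $1,848.88
Quarter 4: $1,848.88 +$138.38 interest = $1,987.26; pay $596.17 → $1,391.09
Quarter 5: $1,391.09 +$138.38 interest = $1,529.47; pay $530.00 → $999.47
Quarter 6: $999.47 +$138.38 interest = $1,137.85; pay $530.00 → $607.85
Quarter 7: $607.85 +$138.38 interest = $746.23; pay $530.00 → $216.23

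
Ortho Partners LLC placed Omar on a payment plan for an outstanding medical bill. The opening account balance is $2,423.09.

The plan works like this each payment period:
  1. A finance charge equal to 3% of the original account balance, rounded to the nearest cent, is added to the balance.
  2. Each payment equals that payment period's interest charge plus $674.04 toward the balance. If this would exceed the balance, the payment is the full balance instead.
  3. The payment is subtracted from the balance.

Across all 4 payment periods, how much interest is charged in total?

$290.76

Payment period 1: $2,423.09 +$72.69 interest = $2,495.78; pay $746.73 → $1,749.05
Payment period 2: $1,749.05 +$72.69 interest = $1,821.74; pay $746.73 → $1,075.01
Payment period 3: $1,075.01 +$72.69 interest = $1,147.70; pay $746.73 → $400.97
Payment period 4: $400.97 +$72.69 interest = $473.66; pay $473.66 → $0.00
Total interest: $72.69 + $72.69 + $72.69 + $72.69 = $290.76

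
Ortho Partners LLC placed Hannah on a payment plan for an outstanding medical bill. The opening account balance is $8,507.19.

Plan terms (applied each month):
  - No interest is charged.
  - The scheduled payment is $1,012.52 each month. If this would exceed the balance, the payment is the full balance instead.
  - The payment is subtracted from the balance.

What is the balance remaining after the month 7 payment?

Month 1: $8,507.19 − $1,012.52 → $7,494.67
Month 2: $7,494.67 − $1,012.52 → $6,482.15
Month 3: $6,482.15 − $1,012.52 → $5,469.63
Month 4: $5,469.63 − $1,012.52 → $4,457.11
Month 5: $4,457.11 − $1,012.52 → $3,444.59
Month 6: $3,444.59 − $1,012.52 → $2,432.07
Month 7: $2,432.07 − $1,012.52 → $1,419.55

$1,419.55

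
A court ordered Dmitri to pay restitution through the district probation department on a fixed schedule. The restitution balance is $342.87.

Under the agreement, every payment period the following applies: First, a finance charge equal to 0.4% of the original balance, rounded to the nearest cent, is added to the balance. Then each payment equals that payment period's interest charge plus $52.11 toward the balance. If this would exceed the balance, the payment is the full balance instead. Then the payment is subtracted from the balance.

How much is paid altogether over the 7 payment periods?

$352.46

# | Opening | Interest | Payment | End bal
1 | $342.87 | $1.37 | $53.48 | $290.76
2 | $290.76 | $1.37 | $53.48 | $238.65
3 | $238.65 | $1.37 | $53.48 | $186.54
4 | $186.54 | $1.37 | $53.48 | $134.43
5 | $134.43 | $1.37 | $53.48 | $82.32
6 | $82.32 | $1.37 | $53.48 | $30.21
7 | $30.21 | $1.37 | $31.58 | $0.00
Total paid: $352.46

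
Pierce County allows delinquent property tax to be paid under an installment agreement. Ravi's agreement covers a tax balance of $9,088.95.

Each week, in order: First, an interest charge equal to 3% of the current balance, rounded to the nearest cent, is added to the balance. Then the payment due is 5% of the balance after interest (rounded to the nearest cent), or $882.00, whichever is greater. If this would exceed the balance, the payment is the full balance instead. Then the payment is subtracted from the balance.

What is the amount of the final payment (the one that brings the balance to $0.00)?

# | Opening | Interest | Payment | End bal
1 | $9,088.95 | $272.67 | $882.00 | $8,479.62
2 | $8,479.62 | $254.39 | $882.00 | $7,852.01
3 | $7,852.01 | $235.56 | $882.00 | $7,205.57
4 | $7,205.57 | $216.17 | $882.00 | $6,539.74
5 | $6,539.74 | $196.19 | $882.00 | $5,853.93
6 | $5,853.93 | $175.62 | $882.00 | $5,147.55
7 | $5,147.55 | $154.43 | $882.00 | $4,419.98
8 | $4,419.98 | $132.60 | $882.00 | $3,670.58
9 | $3,670.58 | $110.12 | $882.00 | $2,898.70
10 | $2,898.70 | $86.96 | $882.00 | $2,103.66
11 | $2,103.66 | $63.11 | $882.00 | $1,284.77
12 | $1,284.77 | $38.54 | $882.00 | $441.31
13 | $441.31 | $13.24 | $454.55 | $0.00

$454.55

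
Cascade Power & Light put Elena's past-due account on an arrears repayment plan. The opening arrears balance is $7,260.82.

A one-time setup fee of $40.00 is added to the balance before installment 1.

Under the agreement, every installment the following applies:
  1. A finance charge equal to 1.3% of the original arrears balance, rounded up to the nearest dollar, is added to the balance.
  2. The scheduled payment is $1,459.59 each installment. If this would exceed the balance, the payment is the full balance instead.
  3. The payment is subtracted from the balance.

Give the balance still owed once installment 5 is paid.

Installment 1: opening $7,300.82; interest $95.00 → $7,395.82; payment $1,459.59; balance $5,936.23
Installment 2: opening $5,936.23; interest $95.00 → $6,031.23; payment $1,459.59; balance $4,571.64
Installment 3: opening $4,571.64; interest $95.00 → $4,666.64; payment $1,459.59; balance $3,207.05
Installment 4: opening $3,207.05; interest $95.00 → $3,302.05; payment $1,459.59; balance $1,842.46
Installment 5: opening $1,842.46; interest $95.00 → $1,937.46; payment $1,459.59; balance $477.87

$477.87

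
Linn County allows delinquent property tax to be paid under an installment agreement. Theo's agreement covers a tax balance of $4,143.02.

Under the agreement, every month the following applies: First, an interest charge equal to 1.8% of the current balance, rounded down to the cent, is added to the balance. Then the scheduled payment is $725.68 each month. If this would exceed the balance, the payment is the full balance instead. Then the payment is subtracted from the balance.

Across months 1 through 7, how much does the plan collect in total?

$4,411.37

Month 1: opening $4,143.02; interest $74.57 → $4,217.59; payment $725.68; balance $3,491.91
Month 2: opening $3,491.91; interest $62.85 → $3,554.76; payment $725.68; balance $2,829.08
Month 3: opening $2,829.08; interest $50.92 → $2,880.00; payment $725.68; balance $2,154.32
Month 4: opening $2,154.32; interest $38.77 → $2,193.09; payment $725.68; balance $1,467.41
Month 5: opening $1,467.41; interest $26.41 → $1,493.82; payment $725.68; balance $768.14
Month 6: opening $768.14; interest $13.82 → $781.96; payment $725.68; balance $56.28
Month 7: opening $56.28; interest $1.01 → $57.29; payment $57.29; balance $0.00
Total paid: $4,411.37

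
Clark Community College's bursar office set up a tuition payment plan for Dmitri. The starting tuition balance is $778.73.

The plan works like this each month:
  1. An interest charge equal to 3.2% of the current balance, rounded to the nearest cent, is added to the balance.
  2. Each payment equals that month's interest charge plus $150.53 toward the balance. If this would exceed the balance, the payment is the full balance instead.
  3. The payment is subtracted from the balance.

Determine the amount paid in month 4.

Month 1: opening $778.73; interest $24.92 → $803.65; payment $175.45; balance $628.20
Month 2: opening $628.20; interest $20.10 → $648.30; payment $170.63; balance $477.67
Month 3: opening $477.67; interest $15.29 → $492.96; payment $165.82; balance $327.14
Month 4: opening $327.14; interest $10.47 → $337.61; payment $161.00; balance $176.61

$161.00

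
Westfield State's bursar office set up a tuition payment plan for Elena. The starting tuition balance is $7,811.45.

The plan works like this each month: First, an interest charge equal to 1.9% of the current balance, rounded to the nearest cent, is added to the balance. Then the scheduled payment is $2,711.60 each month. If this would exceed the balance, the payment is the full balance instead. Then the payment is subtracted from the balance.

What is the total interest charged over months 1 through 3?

# | Opening | Interest | Payment | End bal
1 | $7,811.45 | $148.42 | $2,711.60 | $5,248.27
2 | $5,248.27 | $99.72 | $2,711.60 | $2,636.39
3 | $2,636.39 | $50.09 | $2,686.48 | $0.00
Total interest: $148.42 + $99.72 + $50.09 = $298.23

$298.23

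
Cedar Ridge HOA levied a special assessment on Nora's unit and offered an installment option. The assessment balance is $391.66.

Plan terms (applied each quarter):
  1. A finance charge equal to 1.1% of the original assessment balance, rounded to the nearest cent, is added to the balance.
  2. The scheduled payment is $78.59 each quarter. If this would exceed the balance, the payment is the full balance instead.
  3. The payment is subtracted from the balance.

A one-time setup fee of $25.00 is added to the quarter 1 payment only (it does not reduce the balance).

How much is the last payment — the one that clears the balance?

$24.57

Quarter 1: opening $391.66; interest $4.31 → $395.97; payment $78.59 (+ $25.00 fee); balance $317.38
Quarter 2: opening $317.38; interest $4.31 → $321.69; payment $78.59; balance $243.10
Quarter 3: opening $243.10; interest $4.31 → $247.41; payment $78.59; balance $168.82
Quarter 4: opening $168.82; interest $4.31 → $173.13; payment $78.59; balance $94.54
Quarter 5: opening $94.54; interest $4.31 → $98.85; payment $78.59; balance $20.26
Quarter 6: opening $20.26; interest $4.31 → $24.57; payment $24.57; balance $0.00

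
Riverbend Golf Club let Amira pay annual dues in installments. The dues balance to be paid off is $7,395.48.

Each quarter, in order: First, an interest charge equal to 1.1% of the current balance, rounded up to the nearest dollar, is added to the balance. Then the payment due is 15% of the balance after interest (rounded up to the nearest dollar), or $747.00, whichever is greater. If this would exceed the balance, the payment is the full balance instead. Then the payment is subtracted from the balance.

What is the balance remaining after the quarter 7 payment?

Quarter 1: $7,395.48 +$82.00 interest = $7,477.48; pay $1,122.00 → $6,355.48
Quarter 2: $6,355.48 +$70.00 interest = $6,425.48; pay $964.00 → $5,461.48
Quarter 3: $5,461.48 +$61.00 interest = $5,522.48; pay $829.00 → $4,693.48
Quarter 4: $4,693.48 +$52.00 interest = $4,745.48; pay $747.00 → $3,998.48
Quarter 5: $3,998.48 +$44.00 interest = $4,042.48; pay $747.00 → $3,295.48
Quarter 6: $3,295.48 +$37.00 interest = $3,332.48; pay $747.00 → $2,585.48
Quarter 7: $2,585.48 +$29.00 interest = $2,614.48; pay $747.00 → $1,867.48

$1,867.48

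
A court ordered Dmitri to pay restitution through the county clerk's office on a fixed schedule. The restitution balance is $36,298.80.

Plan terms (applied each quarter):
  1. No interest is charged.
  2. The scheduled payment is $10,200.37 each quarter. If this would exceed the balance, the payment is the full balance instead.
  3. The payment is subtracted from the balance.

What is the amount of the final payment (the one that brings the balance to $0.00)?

$5,697.69

# | Opening | Payment | End bal
1 | $36,298.80 | $10,200.37 | $26,098.43
2 | $26,098.43 | $10,200.37 | $15,898.06
3 | $15,898.06 | $10,200.37 | $5,697.69
4 | $5,697.69 | $5,697.69 | $0.00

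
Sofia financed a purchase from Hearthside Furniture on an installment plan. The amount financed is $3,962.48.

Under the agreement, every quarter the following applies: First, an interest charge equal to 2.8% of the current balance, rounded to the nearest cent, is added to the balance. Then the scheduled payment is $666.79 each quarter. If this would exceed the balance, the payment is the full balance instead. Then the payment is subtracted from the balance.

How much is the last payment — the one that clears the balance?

# | Opening | Interest | Payment | End bal
1 | $3,962.48 | $110.95 | $666.79 | $3,406.64
2 | $3,406.64 | $95.39 | $666.79 | $2,835.24
3 | $2,835.24 | $79.39 | $666.79 | $2,247.84
4 | $2,247.84 | $62.94 | $666.79 | $1,643.99
5 | $1,643.99 | $46.03 | $666.79 | $1,023.23
6 | $1,023.23 | $28.65 | $666.79 | $385.09
7 | $385.09 | $10.78 | $395.87 | $0.00

$395.87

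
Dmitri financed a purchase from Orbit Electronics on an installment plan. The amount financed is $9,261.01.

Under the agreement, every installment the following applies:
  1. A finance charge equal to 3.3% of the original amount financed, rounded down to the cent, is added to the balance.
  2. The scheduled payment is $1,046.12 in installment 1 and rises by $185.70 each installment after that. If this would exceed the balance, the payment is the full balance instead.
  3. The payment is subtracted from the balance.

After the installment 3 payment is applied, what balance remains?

Installment 1: $9,261.01 +$305.61 interest = $9,566.62; pay $1,046.12 → $8,520.50
Installment 2: $8,520.50 +$305.61 interest = $8,826.11; pay $1,231.82 → $7,594.29
Installment 3: $7,594.29 +$305.61 interest = $7,899.90; pay $1,417.52 → $6,482.38

$6,482.38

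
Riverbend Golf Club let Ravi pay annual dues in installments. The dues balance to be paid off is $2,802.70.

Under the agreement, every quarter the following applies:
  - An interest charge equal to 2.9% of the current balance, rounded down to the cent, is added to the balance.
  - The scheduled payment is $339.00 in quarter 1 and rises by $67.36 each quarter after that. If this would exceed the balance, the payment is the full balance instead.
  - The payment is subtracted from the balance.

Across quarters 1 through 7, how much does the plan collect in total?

Quarter 1: $2,802.70 +$81.27 interest = $2,883.97; pay $339.00 → $2,544.97
Quarter 2: $2,544.97 +$73.80 interest = $2,618.77; pay $406.36 → $2,212.41
Quarter 3: $2,212.41 +$64.15 interest = $2,276.56; pay $473.72 → $1,802.84
Quarter 4: $1,802.84 +$52.28 interest = $1,855.12; pay $541.08 → $1,314.04
Quarter 5: $1,314.04 +$38.10 interest = $1,352.14; pay $608.44 → $743.70
Quarter 6: $743.70 +$21.56 interest = $765.26; pay $675.80 → $89.46
Quarter 7: $89.46 +$2.59 interest = $92.05; pay $92.05 → $0.00
Total paid: $3,136.45

$3,136.45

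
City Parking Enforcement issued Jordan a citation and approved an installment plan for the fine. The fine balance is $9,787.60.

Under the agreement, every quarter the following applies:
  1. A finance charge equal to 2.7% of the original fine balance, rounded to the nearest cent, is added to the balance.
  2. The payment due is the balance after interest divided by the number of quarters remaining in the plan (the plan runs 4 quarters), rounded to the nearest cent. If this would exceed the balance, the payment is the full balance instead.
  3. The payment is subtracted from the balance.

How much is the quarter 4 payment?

$2,997.46

Quarter 1: opening $9,787.60; interest $264.27 → $10,051.87; payment $2,512.97; balance $7,538.90
Quarter 2: opening $7,538.90; interest $264.27 → $7,803.17; payment $2,601.06; balance $5,202.11
Quarter 3: opening $5,202.11; interest $264.27 → $5,466.38; payment $2,733.19; balance $2,733.19
Quarter 4: opening $2,733.19; interest $264.27 → $2,997.46; payment $2,997.46; balance $0.00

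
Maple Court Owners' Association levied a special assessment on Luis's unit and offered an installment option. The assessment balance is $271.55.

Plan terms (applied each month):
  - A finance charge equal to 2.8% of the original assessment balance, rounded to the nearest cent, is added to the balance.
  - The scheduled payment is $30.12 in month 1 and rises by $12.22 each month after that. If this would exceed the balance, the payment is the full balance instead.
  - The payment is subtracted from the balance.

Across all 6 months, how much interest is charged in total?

$45.60

Month 1: $271.55 +$7.60 interest = $279.15; pay $30.12 → $249.03
Month 2: $249.03 +$7.60 interest = $256.63; pay $42.34 → $214.29
Month 3: $214.29 +$7.60 interest = $221.89; pay $54.56 → $167.33
Month 4: $167.33 +$7.60 interest = $174.93; pay $66.78 → $108.15
Month 5: $108.15 +$7.60 interest = $115.75; pay $79.00 → $36.75
Month 6: $36.75 +$7.60 interest = $44.35; pay $44.35 → $0.00
Total interest: $7.60 + $7.60 + $7.60 + $7.60 + $7.60 + $7.60 = $45.60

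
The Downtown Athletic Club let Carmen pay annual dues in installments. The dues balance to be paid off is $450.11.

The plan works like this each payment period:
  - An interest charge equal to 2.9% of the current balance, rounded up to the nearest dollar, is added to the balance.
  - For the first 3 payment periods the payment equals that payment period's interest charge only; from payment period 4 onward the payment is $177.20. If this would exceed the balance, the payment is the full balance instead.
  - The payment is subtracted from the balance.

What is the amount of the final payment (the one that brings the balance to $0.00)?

$122.71

Payment period 1: opening $450.11; interest $14.00 → $464.11; payment $14.00; balance $450.11
Payment period 2: opening $450.11; interest $14.00 → $464.11; payment $14.00; balance $450.11
Payment period 3: opening $450.11; interest $14.00 → $464.11; payment $14.00; balance $450.11
Payment period 4: opening $450.11; interest $14.00 → $464.11; payment $177.20; balance $286.91
Payment period 5: opening $286.91; interest $9.00 → $295.91; payment $177.20; balance $118.71
Payment period 6: opening $118.71; interest $4.00 → $122.71; payment $122.71; balance $0.00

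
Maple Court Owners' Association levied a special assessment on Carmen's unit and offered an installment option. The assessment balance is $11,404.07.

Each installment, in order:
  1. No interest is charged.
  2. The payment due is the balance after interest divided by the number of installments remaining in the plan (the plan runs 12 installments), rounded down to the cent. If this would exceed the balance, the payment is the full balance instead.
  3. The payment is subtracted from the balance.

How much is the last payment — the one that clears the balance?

$950.34

Installment 1: $11,404.07 − $950.33 → $10,453.74
Installment 2: $10,453.74 − $950.34 → $9,503.40
Installment 3: $9,503.40 − $950.34 → $8,553.06
Installment 4: $8,553.06 − $950.34 → $7,602.72
Installment 5: $7,602.72 − $950.34 → $6,652.38
Installment 6: $6,652.38 − $950.34 → $5,702.04
Installment 7: $5,702.04 − $950.34 → $4,751.70
Installment 8: $4,751.70 − $950.34 → $3,801.36
Installment 9: $3,801.36 − $950.34 → $2,851.02
Installment 10: $2,851.02 − $950.34 → $1,900.68
Installment 11: $1,900.68 − $950.34 → $950.34
Installment 12: $950.34 − $950.34 → $0.00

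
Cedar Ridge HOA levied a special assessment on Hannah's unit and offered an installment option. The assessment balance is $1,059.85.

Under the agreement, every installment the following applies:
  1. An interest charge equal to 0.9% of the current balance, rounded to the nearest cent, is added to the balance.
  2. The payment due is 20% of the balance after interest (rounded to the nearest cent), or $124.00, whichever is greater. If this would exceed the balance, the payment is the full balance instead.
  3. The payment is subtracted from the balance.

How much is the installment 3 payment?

$139.36

Installment 1: $1,059.85 +$9.54 interest = $1,069.39; pay $213.88 → $855.51
Installment 2: $855.51 +$7.70 interest = $863.21; pay $172.64 → $690.57
Installment 3: $690.57 +$6.22 interest = $696.79; pay $139.36 → $557.43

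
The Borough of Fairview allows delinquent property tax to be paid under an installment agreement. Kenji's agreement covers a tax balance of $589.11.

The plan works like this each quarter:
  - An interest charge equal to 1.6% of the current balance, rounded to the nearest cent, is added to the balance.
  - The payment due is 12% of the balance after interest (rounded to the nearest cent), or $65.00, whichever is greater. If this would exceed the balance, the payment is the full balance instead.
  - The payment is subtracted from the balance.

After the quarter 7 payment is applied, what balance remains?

Quarter 1: $589.11 +$9.43 interest = $598.54; pay $71.82 → $526.72
Quarter 2: $526.72 +$8.43 interest = $535.15; pay $65.00 → $470.15
Quarter 3: $470.15 +$7.52 interest = $477.67; pay $65.00 → $412.67
Quarter 4: $412.67 +$6.60 interest = $419.27; pay $65.00 → $354.27
Quarter 5: $354.27 +$5.67 interest = $359.94; pay $65.00 → $294.94
Quarter 6: $294.94 +$4.72 interest = $299.66; pay $65.00 → $234.66
Quarter 7: $234.66 +$3.75 interest = $238.41; pay $65.00 → $173.41

$173.41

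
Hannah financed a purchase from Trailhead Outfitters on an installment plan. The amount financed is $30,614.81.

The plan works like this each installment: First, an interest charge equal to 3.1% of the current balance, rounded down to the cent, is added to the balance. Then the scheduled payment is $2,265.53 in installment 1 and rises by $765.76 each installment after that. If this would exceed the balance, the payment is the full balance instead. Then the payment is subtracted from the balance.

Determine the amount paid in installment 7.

Installment 1: $30,614.81 +$949.05 interest = $31,563.86; pay $2,265.53 → $29,298.33
Installment 2: $29,298.33 +$908.24 interest = $30,206.57; pay $3,031.29 → $27,175.28
Installment 3: $27,175.28 +$842.43 interest = $28,017.71; pay $3,797.05 → $24,220.66
Installment 4: $24,220.66 +$750.84 interest = $24,971.50; pay $4,562.81 → $20,408.69
Installment 5: $20,408.69 +$632.66 interest = $21,041.35; pay $5,328.57 → $15,712.78
Installment 6: $15,712.78 +$487.09 interest = $16,199.87; pay $6,094.33 → $10,105.54
Installment 7: $10,105.54 +$313.27 interest = $10,418.81; pay $6,860.09 → $3,558.72

$6,860.09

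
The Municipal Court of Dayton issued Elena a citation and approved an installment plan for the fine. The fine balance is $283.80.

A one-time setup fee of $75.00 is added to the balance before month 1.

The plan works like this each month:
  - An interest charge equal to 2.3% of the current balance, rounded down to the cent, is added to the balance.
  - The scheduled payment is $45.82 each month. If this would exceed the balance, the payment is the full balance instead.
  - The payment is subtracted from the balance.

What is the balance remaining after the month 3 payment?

$243.47

Month 1: $358.80 +$8.25 interest = $367.05; pay $45.82 → $321.23
Month 2: $321.23 +$7.38 interest = $328.61; pay $45.82 → $282.79
Month 3: $282.79 +$6.50 interest = $289.29; pay $45.82 → $243.47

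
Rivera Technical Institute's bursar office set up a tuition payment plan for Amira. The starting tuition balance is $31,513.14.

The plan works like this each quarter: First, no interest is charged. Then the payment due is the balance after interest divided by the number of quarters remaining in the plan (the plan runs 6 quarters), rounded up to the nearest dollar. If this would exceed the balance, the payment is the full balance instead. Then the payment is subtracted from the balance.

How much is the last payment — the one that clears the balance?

$5,251.14

Quarter 1: opening $31,513.14; payment $5,253.00; balance $26,260.14
Quarter 2: opening $26,260.14; payment $5,253.00; balance $21,007.14
Quarter 3: opening $21,007.14; payment $5,252.00; balance $15,755.14
Quarter 4: opening $15,755.14; payment $5,252.00; balance $10,503.14
Quarter 5: opening $10,503.14; payment $5,252.00; balance $5,251.14
Quarter 6: opening $5,251.14; payment $5,251.14; balance $0.00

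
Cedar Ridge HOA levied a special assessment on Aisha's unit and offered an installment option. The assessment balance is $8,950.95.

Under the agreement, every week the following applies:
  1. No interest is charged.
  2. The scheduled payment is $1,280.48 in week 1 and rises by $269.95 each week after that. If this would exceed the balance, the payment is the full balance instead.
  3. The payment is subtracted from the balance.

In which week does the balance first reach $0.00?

Week 1: opening $8,950.95; payment $1,280.48; balance $7,670.47
Week 2: opening $7,670.47; payment $1,550.43; balance $6,120.04
Week 3: opening $6,120.04; payment $1,820.38; balance $4,299.66
Week 4: opening $4,299.66; payment $2,090.33; balance $2,209.33
Week 5: opening $2,209.33; payment $2,209.33; balance $0.00
Balance reaches $0.00 in week 5.

5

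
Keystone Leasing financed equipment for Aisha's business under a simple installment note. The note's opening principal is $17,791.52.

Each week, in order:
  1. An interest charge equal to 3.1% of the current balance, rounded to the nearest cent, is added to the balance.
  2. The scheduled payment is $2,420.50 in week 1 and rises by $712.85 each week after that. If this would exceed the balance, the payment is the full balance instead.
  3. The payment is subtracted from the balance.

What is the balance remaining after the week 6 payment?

Week 1: opening $17,791.52; interest $551.54 → $18,343.06; payment $2,420.50; balance $15,922.56
Week 2: opening $15,922.56; interest $493.60 → $16,416.16; payment $3,133.35; balance $13,282.81
Week 3: opening $13,282.81; interest $411.77 → $13,694.58; payment $3,846.20; balance $9,848.38
Week 4: opening $9,848.38; interest $305.30 → $10,153.68; payment $4,559.05; balance $5,594.63
Week 5: opening $5,594.63; interest $173.43 → $5,768.06; payment $5,271.90; balance $496.16
Week 6: opening $496.16; interest $15.38 → $511.54; payment $511.54; balance $0.00

$0.00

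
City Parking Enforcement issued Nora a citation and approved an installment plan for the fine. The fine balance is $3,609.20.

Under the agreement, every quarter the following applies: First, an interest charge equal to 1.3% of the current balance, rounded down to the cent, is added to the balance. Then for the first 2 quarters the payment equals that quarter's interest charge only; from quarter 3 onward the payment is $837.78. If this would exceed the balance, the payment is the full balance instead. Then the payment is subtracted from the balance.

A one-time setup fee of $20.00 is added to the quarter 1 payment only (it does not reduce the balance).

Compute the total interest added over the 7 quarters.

$224.23

Quarter 1: $3,609.20 +$46.91 interest = $3,656.11; pay $46.91 (+ $20.00 fee) → $3,609.20
Quarter 2: $3,609.20 +$46.91 interest = $3,656.11; pay $46.91 → $3,609.20
Quarter 3: $3,609.20 +$46.91 interest = $3,656.11; pay $837.78 → $2,818.33
Quarter 4: $2,818.33 +$36.63 interest = $2,854.96; pay $837.78 → $2,017.18
Quarter 5: $2,017.18 +$26.22 interest = $2,043.40; pay $837.78 → $1,205.62
Quarter 6: $1,205.62 +$15.67 interest = $1,221.29; pay $837.78 → $383.51
Quarter 7: $383.51 +$4.98 interest = $388.49; pay $388.49 → $0.00
Total interest: $46.91 + $46.91 + $46.91 + $36.63 + $26.22 + $15.67 + $4.98 = $224.23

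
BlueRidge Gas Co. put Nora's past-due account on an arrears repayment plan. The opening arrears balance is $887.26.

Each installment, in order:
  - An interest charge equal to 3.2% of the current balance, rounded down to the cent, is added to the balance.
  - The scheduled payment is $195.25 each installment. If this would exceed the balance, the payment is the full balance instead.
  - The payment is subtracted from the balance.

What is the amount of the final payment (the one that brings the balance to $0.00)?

Installment 1: opening $887.26; interest $28.39 → $915.65; payment $195.25; balance $720.40
Installment 2: opening $720.40; interest $23.05 → $743.45; payment $195.25; balance $548.20
Installment 3: opening $548.20; interest $17.54 → $565.74; payment $195.25; balance $370.49
Installment 4: opening $370.49; interest $11.85 → $382.34; payment $195.25; balance $187.09
Installment 5: opening $187.09; interest $5.98 → $193.07; payment $193.07; balance $0.00

$193.07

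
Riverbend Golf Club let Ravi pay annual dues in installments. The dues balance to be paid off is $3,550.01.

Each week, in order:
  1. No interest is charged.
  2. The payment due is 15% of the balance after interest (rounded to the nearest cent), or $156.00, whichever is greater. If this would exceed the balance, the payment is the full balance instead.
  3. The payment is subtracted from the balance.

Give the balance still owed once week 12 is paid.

Week 1: opening $3,550.01; payment $532.50; balance $3,017.51
Week 2: opening $3,017.51; payment $452.63; balance $2,564.88
Week 3: opening $2,564.88; payment $384.73; balance $2,180.15
Week 4: opening $2,180.15; payment $327.02; balance $1,853.13
Week 5: opening $1,853.13; payment $277.97; balance $1,575.16
Week 6: opening $1,575.16; payment $236.27; balance $1,338.89
Week 7: opening $1,338.89; payment $200.83; balance $1,138.06
Week 8: opening $1,138.06; payment $170.71; balance $967.35
Week 9: opening $967.35; payment $156.00; balance $811.35
Week 10: opening $811.35; payment $156.00; balance $655.35
Week 11: opening $655.35; payment $156.00; balance $499.35
Week 12: opening $499.35; payment $156.00; balance $343.35

$343.35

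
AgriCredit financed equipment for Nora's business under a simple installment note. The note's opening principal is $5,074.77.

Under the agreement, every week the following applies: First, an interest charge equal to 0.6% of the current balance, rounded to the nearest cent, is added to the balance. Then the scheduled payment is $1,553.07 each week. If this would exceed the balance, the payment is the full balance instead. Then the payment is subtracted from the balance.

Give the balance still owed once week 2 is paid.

# | Opening | Interest | Payment | End bal
1 | $5,074.77 | $30.45 | $1,553.07 | $3,552.15
2 | $3,552.15 | $21.31 | $1,553.07 | $2,020.39

$2,020.39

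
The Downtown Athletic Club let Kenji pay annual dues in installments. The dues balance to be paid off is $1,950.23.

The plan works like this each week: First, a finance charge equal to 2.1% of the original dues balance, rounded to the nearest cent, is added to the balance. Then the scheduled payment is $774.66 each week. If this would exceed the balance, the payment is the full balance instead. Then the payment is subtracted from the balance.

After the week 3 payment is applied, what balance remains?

Week 1: $1,950.23 +$40.95 interest = $1,991.18; pay $774.66 → $1,216.52
Week 2: $1,216.52 +$40.95 interest = $1,257.47; pay $774.66 → $482.81
Week 3: $482.81 +$40.95 interest = $523.76; pay $523.76 → $0.00

$0.00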